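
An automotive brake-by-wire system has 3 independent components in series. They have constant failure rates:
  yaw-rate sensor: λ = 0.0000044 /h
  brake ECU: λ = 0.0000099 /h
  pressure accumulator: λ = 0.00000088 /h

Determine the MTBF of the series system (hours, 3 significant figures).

65900

Series of exponential components: λ_sys = Σ λ_i
λ_sys = 0.0000044 + 0.0000099 + 0.00000088 = 1.5180e-05 /h
MTBF = 1 / λ_sys = 65900 h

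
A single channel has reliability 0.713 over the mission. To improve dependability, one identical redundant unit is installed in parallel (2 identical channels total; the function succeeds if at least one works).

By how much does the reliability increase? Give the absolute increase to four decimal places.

0.2046

R_before = 0.713
R_after = 1 − (1 − 0.713)^2 = 0.9176
ΔR = 0.9176 − 0.713 = 0.2046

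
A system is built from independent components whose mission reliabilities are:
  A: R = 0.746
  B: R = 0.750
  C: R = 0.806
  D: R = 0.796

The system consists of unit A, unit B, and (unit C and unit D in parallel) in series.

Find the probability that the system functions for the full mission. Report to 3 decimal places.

0.537

Parallel (C and D): 1 − (1 − 0.80600)(1 − 0.79600) = 0.96042
Series (A, B, and [0.96042]): 0.74600 × 0.75000 × 0.96042 = 0.537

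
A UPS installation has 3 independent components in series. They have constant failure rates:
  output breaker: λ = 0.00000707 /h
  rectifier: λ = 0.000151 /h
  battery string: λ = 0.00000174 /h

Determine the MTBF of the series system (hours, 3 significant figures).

6260

Series of exponential components: λ_sys = Σ λ_i
λ_sys = 0.00000707 + 0.000151 + 0.00000174 = 1.5981e-04 /h
MTBF = 1 / λ_sys = 6260 h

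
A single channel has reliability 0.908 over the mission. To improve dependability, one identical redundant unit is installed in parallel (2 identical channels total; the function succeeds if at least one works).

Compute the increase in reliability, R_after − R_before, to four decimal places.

R_before = 0.908
R_after = 1 − (1 − 0.908)^2 = 0.9915
ΔR = 0.9915 − 0.908 = 0.0835

0.0835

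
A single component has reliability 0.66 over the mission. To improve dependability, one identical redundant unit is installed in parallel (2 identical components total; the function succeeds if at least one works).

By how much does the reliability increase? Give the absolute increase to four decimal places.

0.2244

R_before = 0.66
R_after = 1 − (1 − 0.66)^2 = 0.8844
ΔR = 0.8844 − 0.66 = 0.2244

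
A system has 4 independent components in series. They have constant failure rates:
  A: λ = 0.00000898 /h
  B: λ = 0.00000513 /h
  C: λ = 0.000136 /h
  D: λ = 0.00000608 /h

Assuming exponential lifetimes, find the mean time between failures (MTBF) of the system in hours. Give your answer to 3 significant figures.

6400

Series of exponential components: λ_sys = Σ λ_i
λ_sys = 0.00000898 + 0.00000513 + 0.000136 + 0.00000608 = 1.5619e-04 /h
MTBF = 1 / λ_sys = 6400 h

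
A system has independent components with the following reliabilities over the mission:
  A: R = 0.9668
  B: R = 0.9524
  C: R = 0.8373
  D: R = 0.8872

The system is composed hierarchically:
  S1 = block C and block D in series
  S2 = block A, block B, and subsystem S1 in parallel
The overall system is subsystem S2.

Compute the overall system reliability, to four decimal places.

Series (C and D): 0.837300 × 0.887200 = 0.742853
Parallel (A, B, and [0.742853]): 1 − (1 − 0.966800)(1 − 0.952400)(1 − 0.742853) = 0.9996

0.9996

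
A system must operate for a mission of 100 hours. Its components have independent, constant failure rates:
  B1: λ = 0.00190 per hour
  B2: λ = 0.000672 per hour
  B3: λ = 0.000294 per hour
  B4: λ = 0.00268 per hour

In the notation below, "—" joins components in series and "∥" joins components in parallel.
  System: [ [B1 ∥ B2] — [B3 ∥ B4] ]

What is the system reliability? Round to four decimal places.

R(B1) = exp(−0.00190 × 100) = 0.826959
R(B2) = exp(−0.000672 × 100) = 0.935008
R(B3) = exp(−0.000294 × 100) = 0.971028
R(B4) = exp(−0.00268 × 100) = 0.764908
Parallel (B1 and B2): 1 − (1 − 0.826959)(1 − 0.935008) = 0.988754
Parallel (B3 and B4): 1 − (1 − 0.971028)(1 − 0.764908) = 0.993189
Series ([0.988754] and [0.993189]): 0.988754 × 0.993189 = 0.9820

0.9820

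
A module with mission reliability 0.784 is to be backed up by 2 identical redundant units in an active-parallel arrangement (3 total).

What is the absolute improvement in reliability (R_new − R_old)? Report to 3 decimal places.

R_before = 0.784
R_after = 1 − (1 − 0.784)^3 = 0.990
ΔR = 0.990 − 0.784 = 0.206

0.206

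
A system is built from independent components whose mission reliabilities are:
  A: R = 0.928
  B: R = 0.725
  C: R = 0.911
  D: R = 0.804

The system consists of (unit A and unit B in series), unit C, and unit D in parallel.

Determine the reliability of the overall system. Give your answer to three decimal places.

Series (A and B): 0.92800 × 0.72500 = 0.67280
Parallel ([0.67280], C, and D): 1 − (1 − 0.67280)(1 − 0.91100)(1 − 0.80400) = 0.994

0.994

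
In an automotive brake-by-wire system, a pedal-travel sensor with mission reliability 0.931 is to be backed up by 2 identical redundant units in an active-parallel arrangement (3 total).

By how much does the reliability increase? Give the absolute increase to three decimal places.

0.069

R_before = 0.931
R_after = 1 − (1 − 0.931)^3 = 1.000
ΔR = 1.000 − 0.931 = 0.069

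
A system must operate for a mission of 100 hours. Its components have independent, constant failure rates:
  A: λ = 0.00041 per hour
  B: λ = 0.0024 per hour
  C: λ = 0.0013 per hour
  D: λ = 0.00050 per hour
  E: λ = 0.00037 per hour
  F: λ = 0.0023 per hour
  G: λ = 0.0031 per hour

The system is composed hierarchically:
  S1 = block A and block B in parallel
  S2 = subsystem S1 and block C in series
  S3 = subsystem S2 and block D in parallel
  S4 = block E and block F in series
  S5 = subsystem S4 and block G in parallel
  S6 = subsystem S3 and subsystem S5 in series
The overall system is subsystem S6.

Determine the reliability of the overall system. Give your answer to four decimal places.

0.9316

R(A) = exp(−0.00041 × 100) = 0.959829
R(B) = exp(−0.0024 × 100) = 0.786628
R(C) = exp(−0.0013 × 100) = 0.878095
R(D) = exp(−0.00050 × 100) = 0.951229
R(E) = exp(−0.00037 × 100) = 0.963676
R(F) = exp(−0.0023 × 100) = 0.794534
R(G) = exp(−0.0031 × 100) = 0.733447
Parallel (A and B): 1 − (1 − 0.959829)(1 − 0.786628) = 0.991429
Series ([0.991429] and C): 0.991429 × 0.878095 = 0.870569
Parallel ([0.870569] and D): 1 − (1 − 0.870569)(1 − 0.951229) = 0.993688
Series (E and F): 0.963676 × 0.794534 = 0.765673
Parallel ([0.765673] and G): 1 − (1 − 0.765673)(1 − 0.733447) = 0.937539
Series ([0.993688] and [0.937539]): 0.993688 × 0.937539 = 0.9316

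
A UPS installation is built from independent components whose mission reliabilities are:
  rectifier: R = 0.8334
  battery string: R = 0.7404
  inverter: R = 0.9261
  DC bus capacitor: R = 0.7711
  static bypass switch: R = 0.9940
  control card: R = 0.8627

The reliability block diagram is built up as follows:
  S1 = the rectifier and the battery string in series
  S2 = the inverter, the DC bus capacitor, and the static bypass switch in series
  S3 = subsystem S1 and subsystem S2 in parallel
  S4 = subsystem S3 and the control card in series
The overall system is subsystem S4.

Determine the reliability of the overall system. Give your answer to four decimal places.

Series (rectifier and battery string): 0.833400 × 0.740400 = 0.617049
Series (inverter, DC bus capacitor, and static bypass switch): 0.926100 × 0.771100 × 0.994000 = 0.709831
Parallel ([0.617049] and [0.709831]): 1 − (1 − 0.617049)(1 − 0.709831) = 0.888879
Series ([0.888879] and control card): 0.888879 × 0.862700 = 0.7668

0.7668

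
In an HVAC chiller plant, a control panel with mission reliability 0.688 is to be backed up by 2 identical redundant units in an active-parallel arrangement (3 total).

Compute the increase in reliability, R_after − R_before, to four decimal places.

0.2816

R_before = 0.688
R_after = 1 − (1 − 0.688)^3 = 0.9696
ΔR = 0.9696 − 0.688 = 0.2816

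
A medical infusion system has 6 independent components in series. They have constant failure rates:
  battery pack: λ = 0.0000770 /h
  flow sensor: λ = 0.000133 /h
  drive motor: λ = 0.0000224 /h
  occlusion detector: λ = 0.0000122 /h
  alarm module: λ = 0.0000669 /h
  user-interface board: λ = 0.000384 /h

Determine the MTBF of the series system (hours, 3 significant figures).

1440

Series of exponential components: λ_sys = Σ λ_i
λ_sys = 0.0000770 + 0.000133 + 0.0000224 + 0.0000122 + 0.0000669 + 0.000384 = 6.9550e-04 /h
MTBF = 1 / λ_sys = 1440 h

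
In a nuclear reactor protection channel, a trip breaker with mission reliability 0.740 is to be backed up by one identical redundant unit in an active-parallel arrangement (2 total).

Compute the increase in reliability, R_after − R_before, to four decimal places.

R_before = 0.740
R_after = 1 − (1 − 0.740)^2 = 0.9324
ΔR = 0.9324 − 0.740 = 0.1924

0.1924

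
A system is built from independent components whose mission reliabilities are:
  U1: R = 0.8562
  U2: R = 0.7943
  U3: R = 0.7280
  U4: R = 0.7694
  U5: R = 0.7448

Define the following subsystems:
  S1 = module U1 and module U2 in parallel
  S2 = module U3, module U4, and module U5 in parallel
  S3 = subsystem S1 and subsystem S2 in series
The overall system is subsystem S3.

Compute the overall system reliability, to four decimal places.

0.9549

Parallel (U1 and U2): 1 − (1 − 0.856200)(1 − 0.794300) = 0.970420
Parallel (U3, U4, and U5): 1 − (1 − 0.728000)(1 − 0.769400)(1 − 0.744800) = 0.983993
Series ([0.970420] and [0.983993]): 0.970420 × 0.983993 = 0.9549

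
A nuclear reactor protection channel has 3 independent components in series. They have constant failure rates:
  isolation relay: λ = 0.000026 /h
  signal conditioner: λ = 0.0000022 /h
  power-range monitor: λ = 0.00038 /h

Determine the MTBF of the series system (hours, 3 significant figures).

Series of exponential components: λ_sys = Σ λ_i
λ_sys = 0.000026 + 0.0000022 + 0.00038 = 4.0820e-04 /h
MTBF = 1 / λ_sys = 2450 h

2450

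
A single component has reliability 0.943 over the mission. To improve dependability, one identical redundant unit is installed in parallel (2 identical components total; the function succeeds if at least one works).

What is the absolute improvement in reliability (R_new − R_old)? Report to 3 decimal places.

R_before = 0.943
R_after = 1 − (1 − 0.943)^2 = 0.997
ΔR = 0.997 − 0.943 = 0.054

0.054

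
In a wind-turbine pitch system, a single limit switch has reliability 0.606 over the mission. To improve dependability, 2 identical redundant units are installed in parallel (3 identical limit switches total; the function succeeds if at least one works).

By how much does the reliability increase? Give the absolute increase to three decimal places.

0.333

R_before = 0.606
R_after = 1 − (1 − 0.606)^3 = 0.939
ΔR = 0.939 − 0.606 = 0.333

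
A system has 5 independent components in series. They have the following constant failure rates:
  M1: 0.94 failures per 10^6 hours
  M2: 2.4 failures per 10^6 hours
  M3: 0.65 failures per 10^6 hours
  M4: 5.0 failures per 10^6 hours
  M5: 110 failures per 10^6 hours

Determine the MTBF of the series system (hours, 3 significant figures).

Series of exponential components: λ_sys = Σ λ_i
λ_sys = 0.00000094 + 0.0000024 + 0.00000065 + 0.0000050 + 0.00011 = 1.1899e-04 /h
MTBF = 1 / λ_sys = 8400 h

8400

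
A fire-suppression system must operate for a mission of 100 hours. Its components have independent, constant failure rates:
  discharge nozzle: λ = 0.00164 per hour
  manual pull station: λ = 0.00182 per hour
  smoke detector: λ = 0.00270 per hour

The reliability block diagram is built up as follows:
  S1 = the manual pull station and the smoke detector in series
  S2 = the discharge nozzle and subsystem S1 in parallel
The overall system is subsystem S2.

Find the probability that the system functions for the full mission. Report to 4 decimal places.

0.9450

R(discharge nozzle) = exp(−0.00164 × 100) = 0.848742
R(manual pull station) = exp(−0.00182 × 100) = 0.833601
R(smoke detector) = exp(−0.00270 × 100) = 0.763379
Series (manual pull station and smoke detector): 0.833601 × 0.763379 = 0.636353
Parallel (discharge nozzle and [0.636353]): 1 − (1 − 0.848742)(1 − 0.636353) = 0.9450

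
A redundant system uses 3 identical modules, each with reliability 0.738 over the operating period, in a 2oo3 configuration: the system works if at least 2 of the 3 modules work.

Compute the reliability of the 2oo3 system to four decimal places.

R = Σ_{i=2}^{3} C(3,i) p^i (1−p)^{3−i} with p = 0.738
C(3,2)·0.738^2·0.262^1 = 0.428090
C(3,3)·0.738^3·0.262^0 = 0.401947
Sum = 0.8300

0.8300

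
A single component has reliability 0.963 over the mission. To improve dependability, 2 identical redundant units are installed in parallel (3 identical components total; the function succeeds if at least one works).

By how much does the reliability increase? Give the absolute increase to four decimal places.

R_before = 0.963
R_after = 1 − (1 − 0.963)^3 = 0.9999
ΔR = 0.9999 − 0.963 = 0.0369

0.0369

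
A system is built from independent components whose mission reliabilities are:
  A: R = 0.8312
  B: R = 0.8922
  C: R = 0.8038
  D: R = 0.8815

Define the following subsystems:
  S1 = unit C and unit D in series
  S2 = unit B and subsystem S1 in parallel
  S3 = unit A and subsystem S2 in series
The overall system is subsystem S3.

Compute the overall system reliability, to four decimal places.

Series (C and D): 0.803800 × 0.881500 = 0.708550
Parallel (B and [0.708550]): 1 − (1 − 0.892200)(1 − 0.708550) = 0.968582
Series (A and [0.968582]): 0.831200 × 0.968582 = 0.8051

0.8051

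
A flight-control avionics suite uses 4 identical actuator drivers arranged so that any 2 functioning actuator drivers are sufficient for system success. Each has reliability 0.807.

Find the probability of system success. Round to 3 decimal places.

0.975

R = Σ_{i=2}^{4} C(4,i) p^i (1−p)^{4−i} with p = 0.807
C(4,2)·0.807^2·0.193^2 = 0.14555
C(4,3)·0.807^3·0.193^1 = 0.40573
C(4,4)·0.807^4·0.193^0 = 0.42413
Sum = 0.975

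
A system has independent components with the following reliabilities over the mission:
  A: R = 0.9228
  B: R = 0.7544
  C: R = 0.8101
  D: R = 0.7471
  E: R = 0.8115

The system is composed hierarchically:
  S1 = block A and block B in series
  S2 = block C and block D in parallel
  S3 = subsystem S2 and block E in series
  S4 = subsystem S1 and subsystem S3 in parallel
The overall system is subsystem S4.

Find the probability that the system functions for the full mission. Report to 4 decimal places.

0.9309

Series (A and B): 0.922800 × 0.754400 = 0.696160
Parallel (C and D): 1 − (1 − 0.810100)(1 − 0.747100) = 0.951974
Series ([0.951974] and E): 0.951974 × 0.811500 = 0.772527
Parallel ([0.696160] and [0.772527]): 1 − (1 − 0.696160)(1 − 0.772527) = 0.9309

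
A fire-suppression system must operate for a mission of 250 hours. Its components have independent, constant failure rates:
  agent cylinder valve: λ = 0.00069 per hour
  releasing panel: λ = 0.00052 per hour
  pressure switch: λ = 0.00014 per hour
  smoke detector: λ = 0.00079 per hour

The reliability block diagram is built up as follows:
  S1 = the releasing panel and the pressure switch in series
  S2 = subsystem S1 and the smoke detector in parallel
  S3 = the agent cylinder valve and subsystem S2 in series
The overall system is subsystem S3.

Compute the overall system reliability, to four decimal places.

R(agent cylinder valve) = exp(−0.00069 × 250) = 0.841558
R(releasing panel) = exp(−0.00052 × 250) = 0.878095
R(pressure switch) = exp(−0.00014 × 250) = 0.965605
R(smoke detector) = exp(−0.00079 × 250) = 0.820780
Series (releasing panel and pressure switch): 0.878095 × 0.965605 = 0.847893
Parallel ([0.847893] and smoke detector): 1 − (1 − 0.847893)(1 − 0.820780) = 0.972739
Series (agent cylinder valve and [0.972739]): 0.841558 × 0.972739 = 0.8186

0.8186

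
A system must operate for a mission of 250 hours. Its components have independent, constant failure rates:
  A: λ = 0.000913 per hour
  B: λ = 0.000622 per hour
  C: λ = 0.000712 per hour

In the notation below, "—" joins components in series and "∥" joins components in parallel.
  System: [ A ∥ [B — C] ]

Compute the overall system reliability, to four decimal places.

0.9421

R(A) = exp(−0.000913 × 250) = 0.795925
R(B) = exp(−0.000622 × 250) = 0.855987
R(C) = exp(−0.000712 × 250) = 0.836942
Series (B and C): 0.855987 × 0.836942 = 0.716411
Parallel (A and [0.716411]): 1 − (1 − 0.795925)(1 − 0.716411) = 0.9421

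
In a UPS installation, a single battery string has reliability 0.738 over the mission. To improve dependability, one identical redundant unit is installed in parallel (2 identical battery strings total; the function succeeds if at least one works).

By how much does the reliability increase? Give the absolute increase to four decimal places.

R_before = 0.738
R_after = 1 − (1 − 0.738)^2 = 0.9314
ΔR = 0.9314 − 0.738 = 0.1934

0.1934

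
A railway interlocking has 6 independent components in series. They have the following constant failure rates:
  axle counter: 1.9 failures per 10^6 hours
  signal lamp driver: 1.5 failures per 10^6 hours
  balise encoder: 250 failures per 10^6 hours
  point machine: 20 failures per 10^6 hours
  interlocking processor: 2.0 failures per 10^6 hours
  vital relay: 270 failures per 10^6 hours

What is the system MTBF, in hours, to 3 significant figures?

Series of exponential components: λ_sys = Σ λ_i
λ_sys = 0.0000019 + 0.0000015 + 0.00025 + 0.000020 + 0.0000020 + 0.00027 = 5.4540e-04 /h
MTBF = 1 / λ_sys = 1830 h

1830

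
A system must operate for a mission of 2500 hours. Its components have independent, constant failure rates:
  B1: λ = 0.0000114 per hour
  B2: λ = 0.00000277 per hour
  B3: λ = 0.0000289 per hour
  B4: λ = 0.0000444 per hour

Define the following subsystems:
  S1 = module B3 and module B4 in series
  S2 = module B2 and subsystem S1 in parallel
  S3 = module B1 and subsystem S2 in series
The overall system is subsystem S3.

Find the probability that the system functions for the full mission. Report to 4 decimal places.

0.9708

R(B1) = exp(−0.0000114 × 2500) = 0.971902
R(B2) = exp(−0.00000277 × 2500) = 0.993099
R(B3) = exp(−0.0000289 × 2500) = 0.930298
R(B4) = exp(−0.0000444 × 2500) = 0.894939
Series (B3 and B4): 0.930298 × 0.894939 = 0.832560
Parallel (B2 and [0.832560]): 1 − (1 − 0.993099)(1 − 0.832560) = 0.998844
Series (B1 and [0.998844]): 0.971902 × 0.998844 = 0.9708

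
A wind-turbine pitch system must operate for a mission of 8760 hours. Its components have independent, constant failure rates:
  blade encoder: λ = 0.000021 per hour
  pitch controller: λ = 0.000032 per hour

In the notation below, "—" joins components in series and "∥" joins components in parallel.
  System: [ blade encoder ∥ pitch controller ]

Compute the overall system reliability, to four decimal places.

R(blade encoder) = exp(−0.000021 × 8760) = 0.831969
R(pitch controller) = exp(−0.000032 × 8760) = 0.755542
Parallel (blade encoder and pitch controller): 1 − (1 − 0.831969)(1 − 0.755542) = 0.9589

0.9589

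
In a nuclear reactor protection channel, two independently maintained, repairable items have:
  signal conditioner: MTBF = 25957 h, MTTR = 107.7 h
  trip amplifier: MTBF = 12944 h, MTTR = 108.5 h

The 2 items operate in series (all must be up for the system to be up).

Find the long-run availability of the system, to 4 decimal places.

A(signal conditioner) = MTBF/(MTBF+MTTR) = 25957/(25957+107.7) = 0.995868
A(trip amplifier) = MTBF/(MTBF+MTTR) = 12944/(12944+108.5) = 0.991687
Series availability: 0.995868 × 0.991687 = 0.9876

0.9876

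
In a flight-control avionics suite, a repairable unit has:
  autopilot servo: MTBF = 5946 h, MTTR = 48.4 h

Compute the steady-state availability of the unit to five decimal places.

0.99193

A(autopilot servo) = MTBF/(MTBF+MTTR) = 5946/(5946+48.4) = 0.99193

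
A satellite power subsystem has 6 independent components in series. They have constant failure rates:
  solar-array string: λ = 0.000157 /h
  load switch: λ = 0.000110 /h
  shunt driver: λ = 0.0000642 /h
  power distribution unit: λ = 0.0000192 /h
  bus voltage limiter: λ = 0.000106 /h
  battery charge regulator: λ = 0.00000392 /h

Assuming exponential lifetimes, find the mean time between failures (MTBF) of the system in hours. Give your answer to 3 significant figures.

Series of exponential components: λ_sys = Σ λ_i
λ_sys = 0.000157 + 0.000110 + 0.0000642 + 0.0000192 + 0.000106 + 0.00000392 = 4.6032e-04 /h
MTBF = 1 / λ_sys = 2170 h

2170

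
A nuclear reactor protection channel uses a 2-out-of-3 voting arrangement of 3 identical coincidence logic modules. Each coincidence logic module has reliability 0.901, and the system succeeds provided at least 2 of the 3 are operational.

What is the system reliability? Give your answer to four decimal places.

0.9725

R = Σ_{i=2}^{3} C(3,i) p^i (1−p)^{3−i} with p = 0.901
C(3,2)·0.901^2·0.099^1 = 0.241105
C(3,3)·0.901^3·0.099^0 = 0.731433
Sum = 0.9725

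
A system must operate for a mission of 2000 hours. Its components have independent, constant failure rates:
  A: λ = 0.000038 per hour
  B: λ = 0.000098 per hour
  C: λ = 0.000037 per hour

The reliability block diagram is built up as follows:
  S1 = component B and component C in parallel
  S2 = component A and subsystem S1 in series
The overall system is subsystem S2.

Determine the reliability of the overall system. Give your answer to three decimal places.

0.915

R(A) = exp(−0.000038 × 2000) = 0.92682
R(B) = exp(−0.000098 × 2000) = 0.82201
R(C) = exp(−0.000037 × 2000) = 0.92867
Parallel (B and C): 1 − (1 − 0.82201)(1 − 0.92867) = 0.98730
Series (A and [0.98730]): 0.92682 × 0.98730 = 0.915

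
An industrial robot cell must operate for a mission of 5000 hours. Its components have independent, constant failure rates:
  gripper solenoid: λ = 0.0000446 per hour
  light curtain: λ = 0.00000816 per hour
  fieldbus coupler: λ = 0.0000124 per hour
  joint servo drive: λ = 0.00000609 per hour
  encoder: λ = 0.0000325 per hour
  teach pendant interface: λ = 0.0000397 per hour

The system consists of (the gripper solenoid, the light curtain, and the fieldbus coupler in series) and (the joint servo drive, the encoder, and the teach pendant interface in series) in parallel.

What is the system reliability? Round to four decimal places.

0.9099

R(gripper solenoid) = exp(−0.0000446 × 5000) = 0.800115
R(light curtain) = exp(−0.00000816 × 5000) = 0.960021
R(fieldbus coupler) = exp(−0.0000124 × 5000) = 0.939883
R(joint servo drive) = exp(−0.00000609 × 5000) = 0.970009
R(encoder) = exp(−0.0000325 × 5000) = 0.850016
R(teach pendant interface) = exp(−0.0000397 × 5000) = 0.819960
Series (gripper solenoid, light curtain, and fieldbus coupler): 0.800115 × 0.960021 × 0.939883 = 0.721950
Series (joint servo drive, encoder, and teach pendant interface): 0.970009 × 0.850016 × 0.819960 = 0.676076
Parallel ([0.721950] and [0.676076]): 1 − (1 − 0.721950)(1 − 0.676076) = 0.9099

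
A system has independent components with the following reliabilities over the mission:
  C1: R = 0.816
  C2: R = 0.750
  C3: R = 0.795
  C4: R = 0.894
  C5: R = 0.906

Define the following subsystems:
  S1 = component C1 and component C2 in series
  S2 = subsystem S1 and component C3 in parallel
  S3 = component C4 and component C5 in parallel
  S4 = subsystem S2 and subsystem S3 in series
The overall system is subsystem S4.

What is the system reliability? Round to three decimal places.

Series (C1 and C2): 0.81600 × 0.75000 = 0.61200
Parallel ([0.61200] and C3): 1 − (1 − 0.61200)(1 − 0.79500) = 0.92046
Parallel (C4 and C5): 1 − (1 − 0.89400)(1 − 0.90600) = 0.99004
Series ([0.92046] and [0.99004]): 0.92046 × 0.99004 = 0.911

0.911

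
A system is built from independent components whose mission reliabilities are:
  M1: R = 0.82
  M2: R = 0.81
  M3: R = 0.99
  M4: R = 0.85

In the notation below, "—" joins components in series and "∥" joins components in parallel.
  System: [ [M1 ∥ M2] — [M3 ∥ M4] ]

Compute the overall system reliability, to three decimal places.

Parallel (M1 and M2): 1 − (1 − 0.82000)(1 − 0.81000) = 0.96580
Parallel (M3 and M4): 1 − (1 − 0.99000)(1 − 0.85000) = 0.99850
Series ([0.96580] and [0.99850]): 0.96580 × 0.99850 = 0.964

0.964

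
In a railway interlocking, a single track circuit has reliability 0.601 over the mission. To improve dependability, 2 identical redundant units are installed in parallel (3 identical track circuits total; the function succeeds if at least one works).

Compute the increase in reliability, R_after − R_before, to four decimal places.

R_before = 0.601
R_after = 1 − (1 − 0.601)^3 = 0.9365
ΔR = 0.9365 − 0.601 = 0.3355

0.3355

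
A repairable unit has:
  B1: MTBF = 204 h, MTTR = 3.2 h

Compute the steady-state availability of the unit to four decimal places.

0.9846

A(B1) = MTBF/(MTBF+MTTR) = 204/(204+3.2) = 0.9846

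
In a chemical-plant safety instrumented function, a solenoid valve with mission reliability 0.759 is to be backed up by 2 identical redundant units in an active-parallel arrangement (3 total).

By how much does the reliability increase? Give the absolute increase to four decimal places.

R_before = 0.759
R_after = 1 − (1 − 0.759)^3 = 0.9860
ΔR = 0.9860 − 0.759 = 0.2270

0.2270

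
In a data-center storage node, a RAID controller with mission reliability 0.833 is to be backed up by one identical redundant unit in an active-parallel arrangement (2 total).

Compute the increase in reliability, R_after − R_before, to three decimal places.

R_before = 0.833
R_after = 1 − (1 − 0.833)^2 = 0.972
ΔR = 0.972 − 0.833 = 0.139

0.139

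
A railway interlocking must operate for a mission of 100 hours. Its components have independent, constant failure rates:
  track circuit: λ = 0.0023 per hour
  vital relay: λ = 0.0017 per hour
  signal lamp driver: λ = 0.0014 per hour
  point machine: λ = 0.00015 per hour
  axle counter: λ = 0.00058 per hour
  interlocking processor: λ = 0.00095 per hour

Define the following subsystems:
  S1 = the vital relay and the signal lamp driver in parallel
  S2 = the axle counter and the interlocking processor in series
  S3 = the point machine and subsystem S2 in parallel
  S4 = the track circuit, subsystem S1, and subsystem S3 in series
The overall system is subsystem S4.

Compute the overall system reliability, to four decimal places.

R(track circuit) = exp(−0.0023 × 100) = 0.794534
R(vital relay) = exp(−0.0017 × 100) = 0.843665
R(signal lamp driver) = exp(−0.0014 × 100) = 0.869358
R(point machine) = exp(−0.00015 × 100) = 0.985112
R(axle counter) = exp(−0.00058 × 100) = 0.943650
R(interlocking processor) = exp(−0.00095 × 100) = 0.909373
Parallel (vital relay and signal lamp driver): 1 − (1 − 0.843665)(1 − 0.869358) = 0.979576
Series (axle counter and interlocking processor): 0.943650 × 0.909373 = 0.858130
Parallel (point machine and [0.858130]): 1 − (1 − 0.985112)(1 − 0.858130) = 0.997888
Series (track circuit, [0.979576], and [0.997888]): 0.794534 × 0.979576 × 0.997888 = 0.7767

0.7767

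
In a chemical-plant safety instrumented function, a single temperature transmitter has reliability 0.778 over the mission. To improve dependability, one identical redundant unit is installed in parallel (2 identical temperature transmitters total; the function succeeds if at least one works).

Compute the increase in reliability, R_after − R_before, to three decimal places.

R_before = 0.778
R_after = 1 − (1 − 0.778)^2 = 0.951
ΔR = 0.951 − 0.778 = 0.173

0.173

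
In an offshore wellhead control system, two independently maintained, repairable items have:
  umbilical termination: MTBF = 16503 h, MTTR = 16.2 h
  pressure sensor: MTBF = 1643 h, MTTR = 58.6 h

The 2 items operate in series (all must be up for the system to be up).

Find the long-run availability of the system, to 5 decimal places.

0.96461

A(umbilical termination) = MTBF/(MTBF+MTTR) = 16503/(16503+16.2) = 0.999019
A(pressure sensor) = MTBF/(MTBF+MTTR) = 1643/(1643+58.6) = 0.965562
Series availability: 0.999019 × 0.965562 = 0.96461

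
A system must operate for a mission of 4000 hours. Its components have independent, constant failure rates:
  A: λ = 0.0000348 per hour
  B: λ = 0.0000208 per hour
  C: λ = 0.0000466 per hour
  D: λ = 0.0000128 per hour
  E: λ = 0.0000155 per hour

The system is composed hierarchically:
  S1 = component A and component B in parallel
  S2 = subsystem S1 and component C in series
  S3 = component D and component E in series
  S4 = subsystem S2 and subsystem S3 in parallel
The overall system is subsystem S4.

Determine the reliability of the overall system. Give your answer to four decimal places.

R(A) = exp(−0.0000348 × 4000) = 0.870054
R(B) = exp(−0.0000208 × 4000) = 0.920167
R(C) = exp(−0.0000466 × 4000) = 0.829942
R(D) = exp(−0.0000128 × 4000) = 0.950089
R(E) = exp(−0.0000155 × 4000) = 0.939883
Parallel (A and B): 1 − (1 − 0.870054)(1 − 0.920167) = 0.989626
Series ([0.989626] and C): 0.989626 × 0.829942 = 0.821332
Series (D and E): 0.950089 × 0.939883 = 0.892972
Parallel ([0.821332] and [0.892972]): 1 − (1 − 0.821332)(1 − 0.892972) = 0.9809

0.9809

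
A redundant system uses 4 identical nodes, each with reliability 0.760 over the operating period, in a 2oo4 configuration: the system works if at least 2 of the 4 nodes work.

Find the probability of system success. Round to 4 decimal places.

R = Σ_{i=2}^{4} C(4,i) p^i (1−p)^{4−i} with p = 0.760
C(4,2)·0.760^2·0.240^2 = 0.199619
C(4,3)·0.760^3·0.240^1 = 0.421417
C(4,4)·0.760^4·0.240^0 = 0.333622
Sum = 0.9547

0.9547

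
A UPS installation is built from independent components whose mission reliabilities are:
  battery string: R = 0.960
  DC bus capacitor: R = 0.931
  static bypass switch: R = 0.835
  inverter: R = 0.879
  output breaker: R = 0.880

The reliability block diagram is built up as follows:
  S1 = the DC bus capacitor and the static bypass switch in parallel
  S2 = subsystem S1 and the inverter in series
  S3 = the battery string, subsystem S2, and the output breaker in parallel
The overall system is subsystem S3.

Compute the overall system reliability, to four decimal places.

Parallel (DC bus capacitor and static bypass switch): 1 − (1 − 0.931000)(1 − 0.835000) = 0.988615
Series ([0.988615] and inverter): 0.988615 × 0.879000 = 0.868993
Parallel (battery string, [0.868993], and output breaker): 1 − (1 − 0.960000)(1 − 0.868993)(1 − 0.880000) = 0.9994

0.9994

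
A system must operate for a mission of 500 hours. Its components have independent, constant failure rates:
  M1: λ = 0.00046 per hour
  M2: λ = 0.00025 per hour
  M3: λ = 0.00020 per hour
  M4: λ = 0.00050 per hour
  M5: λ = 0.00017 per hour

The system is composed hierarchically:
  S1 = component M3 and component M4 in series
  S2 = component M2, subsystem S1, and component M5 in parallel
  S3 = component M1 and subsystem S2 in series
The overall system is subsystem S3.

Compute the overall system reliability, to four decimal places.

R(M1) = exp(−0.00046 × 500) = 0.794534
R(M2) = exp(−0.00025 × 500) = 0.882497
R(M3) = exp(−0.00020 × 500) = 0.904837
R(M4) = exp(−0.00050 × 500) = 0.778801
R(M5) = exp(−0.00017 × 500) = 0.918512
Series (M3 and M4): 0.904837 × 0.778801 = 0.704688
Parallel (M2, [0.704688], and M5): 1 − (1 − 0.882497)(1 − 0.704688)(1 − 0.918512) = 0.997172
Series (M1 and [0.997172]): 0.794534 × 0.997172 = 0.7923

0.7923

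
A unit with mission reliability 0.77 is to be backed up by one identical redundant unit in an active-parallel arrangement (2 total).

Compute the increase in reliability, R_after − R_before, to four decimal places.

R_before = 0.77
R_after = 1 − (1 − 0.77)^2 = 0.9471
ΔR = 0.9471 − 0.77 = 0.1771

0.1771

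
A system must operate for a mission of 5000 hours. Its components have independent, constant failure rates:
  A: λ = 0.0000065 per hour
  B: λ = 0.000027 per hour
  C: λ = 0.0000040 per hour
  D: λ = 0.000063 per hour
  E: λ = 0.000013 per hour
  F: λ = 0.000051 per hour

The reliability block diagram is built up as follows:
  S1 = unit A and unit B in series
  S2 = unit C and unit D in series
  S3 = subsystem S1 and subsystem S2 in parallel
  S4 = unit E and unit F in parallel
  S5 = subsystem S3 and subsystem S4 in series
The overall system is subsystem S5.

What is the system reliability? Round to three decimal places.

R(A) = exp(−0.0000065 × 5000) = 0.96802
R(B) = exp(−0.000027 × 5000) = 0.87372
R(C) = exp(−0.0000040 × 5000) = 0.98020
R(D) = exp(−0.000063 × 5000) = 0.72979
R(E) = exp(−0.000013 × 5000) = 0.93707
R(F) = exp(−0.000051 × 5000) = 0.77492
Series (A and B): 0.96802 × 0.87372 = 0.84578
Series (C and D): 0.98020 × 0.72979 = 0.71534
Parallel ([0.84578] and [0.71534]): 1 − (1 − 0.84578)(1 − 0.71534) = 0.95610
Parallel (E and F): 1 − (1 − 0.93707)(1 − 0.77492) = 0.98584
Series ([0.95610] and [0.98584]): 0.95610 × 0.98584 = 0.943

0.943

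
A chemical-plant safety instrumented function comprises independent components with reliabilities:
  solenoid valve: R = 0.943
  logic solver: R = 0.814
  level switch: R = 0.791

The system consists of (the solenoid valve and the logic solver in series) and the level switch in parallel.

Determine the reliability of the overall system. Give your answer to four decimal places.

0.9514

Series (solenoid valve and logic solver): 0.943000 × 0.814000 = 0.767602
Parallel ([0.767602] and level switch): 1 − (1 − 0.767602)(1 − 0.791000) = 0.9514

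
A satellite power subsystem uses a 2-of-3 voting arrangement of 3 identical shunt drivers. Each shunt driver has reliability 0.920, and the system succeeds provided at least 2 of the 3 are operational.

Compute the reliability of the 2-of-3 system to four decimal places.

0.9818

R = Σ_{i=2}^{3} C(3,i) p^i (1−p)^{3−i} with p = 0.920
C(3,2)·0.920^2·0.080^1 = 0.203136
C(3,3)·0.920^3·0.080^0 = 0.778688
Sum = 0.9818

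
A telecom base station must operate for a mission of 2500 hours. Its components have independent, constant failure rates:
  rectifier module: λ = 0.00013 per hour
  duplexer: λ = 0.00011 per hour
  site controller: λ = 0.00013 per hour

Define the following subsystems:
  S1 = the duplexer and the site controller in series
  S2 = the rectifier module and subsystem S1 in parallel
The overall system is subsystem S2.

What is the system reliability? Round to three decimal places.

0.875

R(rectifier module) = exp(−0.00013 × 2500) = 0.72253
R(duplexer) = exp(−0.00011 × 2500) = 0.75957
R(site controller) = exp(−0.00013 × 2500) = 0.72253
Series (duplexer and site controller): 0.75957 × 0.72253 = 0.54881
Parallel (rectifier module and [0.54881]): 1 − (1 − 0.72253)(1 − 0.54881) = 0.875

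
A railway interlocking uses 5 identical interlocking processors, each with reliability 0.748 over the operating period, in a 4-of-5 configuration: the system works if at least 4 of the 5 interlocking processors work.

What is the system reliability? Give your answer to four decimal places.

0.6286

R = Σ_{i=4}^{5} C(5,i) p^i (1−p)^{5−i} with p = 0.748
C(5,4)·0.748^4·0.252^1 = 0.394436
C(5,5)·0.748^5·0.252^0 = 0.234157
Sum = 0.6286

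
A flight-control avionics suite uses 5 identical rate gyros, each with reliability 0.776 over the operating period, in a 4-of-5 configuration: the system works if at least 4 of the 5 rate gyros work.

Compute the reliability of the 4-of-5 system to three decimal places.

0.688

R = Σ_{i=4}^{5} C(5,i) p^i (1−p)^{5−i} with p = 0.776
C(5,4)·0.776^4·0.224^1 = 0.40613
C(5,5)·0.776^5·0.224^0 = 0.28139
Sum = 0.688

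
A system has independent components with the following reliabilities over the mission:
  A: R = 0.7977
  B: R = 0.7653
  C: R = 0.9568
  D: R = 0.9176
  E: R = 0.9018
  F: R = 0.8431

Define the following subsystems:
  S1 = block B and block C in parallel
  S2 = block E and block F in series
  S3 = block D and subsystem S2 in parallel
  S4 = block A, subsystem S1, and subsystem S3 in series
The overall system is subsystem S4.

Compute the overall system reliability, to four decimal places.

0.7740

Parallel (B and C): 1 − (1 − 0.765300)(1 − 0.956800) = 0.989861
Series (E and F): 0.901800 × 0.843100 = 0.760308
Parallel (D and [0.760308]): 1 − (1 − 0.917600)(1 − 0.760308) = 0.980249
Series (A, [0.989861], and [0.980249]): 0.797700 × 0.989861 × 0.980249 = 0.7740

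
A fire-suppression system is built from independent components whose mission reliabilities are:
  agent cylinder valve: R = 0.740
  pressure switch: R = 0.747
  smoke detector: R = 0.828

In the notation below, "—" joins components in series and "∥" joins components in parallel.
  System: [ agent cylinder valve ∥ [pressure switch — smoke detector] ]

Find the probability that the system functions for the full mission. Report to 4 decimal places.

Series (pressure switch and smoke detector): 0.747000 × 0.828000 = 0.618516
Parallel (agent cylinder valve and [0.618516]): 1 − (1 − 0.740000)(1 − 0.618516) = 0.9008

0.9008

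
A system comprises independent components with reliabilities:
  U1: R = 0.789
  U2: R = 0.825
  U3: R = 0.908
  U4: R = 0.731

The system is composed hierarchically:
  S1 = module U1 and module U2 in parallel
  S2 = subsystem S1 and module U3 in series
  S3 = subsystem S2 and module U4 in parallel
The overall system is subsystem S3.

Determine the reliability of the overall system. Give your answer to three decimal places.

Parallel (U1 and U2): 1 − (1 − 0.78900)(1 − 0.82500) = 0.96308
Series ([0.96308] and U3): 0.96308 × 0.90800 = 0.87448
Parallel ([0.87448] and U4): 1 − (1 − 0.87448)(1 − 0.73100) = 0.966

0.966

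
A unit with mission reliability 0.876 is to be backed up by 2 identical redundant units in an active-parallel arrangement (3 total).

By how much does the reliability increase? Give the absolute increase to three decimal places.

R_before = 0.876
R_after = 1 − (1 − 0.876)^3 = 0.998
ΔR = 0.998 − 0.876 = 0.122

0.122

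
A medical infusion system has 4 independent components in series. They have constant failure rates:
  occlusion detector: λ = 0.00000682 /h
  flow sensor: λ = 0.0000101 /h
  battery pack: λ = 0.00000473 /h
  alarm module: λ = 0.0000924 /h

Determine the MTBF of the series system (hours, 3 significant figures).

Series of exponential components: λ_sys = Σ λ_i
λ_sys = 0.00000682 + 0.0000101 + 0.00000473 + 0.0000924 = 1.1405e-04 /h
MTBF = 1 / λ_sys = 8770 h

8770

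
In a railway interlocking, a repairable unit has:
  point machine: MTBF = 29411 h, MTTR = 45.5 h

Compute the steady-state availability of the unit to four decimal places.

A(point machine) = MTBF/(MTBF+MTTR) = 29411/(29411+45.5) = 0.9985

0.9985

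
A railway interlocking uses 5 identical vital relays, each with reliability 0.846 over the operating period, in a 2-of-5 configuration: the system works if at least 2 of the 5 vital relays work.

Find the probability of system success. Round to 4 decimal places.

R = Σ_{i=2}^{5} C(5,i) p^i (1−p)^{5−i} with p = 0.846
C(5,2)·0.846^2·0.154^3 = 0.026140
C(5,3)·0.846^3·0.154^2 = 0.143599
C(5,4)·0.846^4·0.154^1 = 0.394432
C(5,5)·0.846^5·0.154^0 = 0.433363
Sum = 0.9975

0.9975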